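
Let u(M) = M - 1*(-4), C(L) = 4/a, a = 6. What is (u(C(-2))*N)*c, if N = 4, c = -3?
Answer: -56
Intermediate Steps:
C(L) = ⅔ (C(L) = 4/6 = 4*(⅙) = ⅔)
u(M) = 4 + M (u(M) = M + 4 = 4 + M)
(u(C(-2))*N)*c = ((4 + ⅔)*4)*(-3) = ((14/3)*4)*(-3) = (56/3)*(-3) = -56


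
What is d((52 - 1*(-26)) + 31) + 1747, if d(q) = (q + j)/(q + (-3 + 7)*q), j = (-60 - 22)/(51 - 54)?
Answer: 2856754/1635 ≈ 1747.3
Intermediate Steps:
j = 82/3 (j = -82/(-3) = -82*(-1/3) = 82/3 ≈ 27.333)
d(q) = (82/3 + q)/(5*q) (d(q) = (q + 82/3)/(q + (-3 + 7)*q) = (82/3 + q)/(q + 4*q) = (82/3 + q)/((5*q)) = (82/3 + q)*(1/(5*q)) = (82/3 + q)/(5*q))
d((52 - 1*(-26)) + 31) + 1747 = (82 + 3*((52 - 1*(-26)) + 31))/(15*((52 - 1*(-26)) + 31)) + 1747 = (82 + 3*((52 + 26) + 31))/(15*((52 + 26) + 31)) + 1747 = (82 + 3*(78 + 31))/(15*(78 + 31)) + 1747 = (1/15)*(82 + 3*109)/109 + 1747 = (1/15)*(1/109)*(82 + 327) + 1747 = (1/15)*(1/109)*409 + 1747 = 409/1635 + 1747 = 2856754/1635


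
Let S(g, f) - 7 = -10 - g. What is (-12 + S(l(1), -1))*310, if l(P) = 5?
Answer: -6200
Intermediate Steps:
S(g, f) = -3 - g (S(g, f) = 7 + (-10 - g) = -3 - g)
(-12 + S(l(1), -1))*310 = (-12 + (-3 - 1*5))*310 = (-12 + (-3 - 5))*310 = (-12 - 8)*310 = -20*310 = -6200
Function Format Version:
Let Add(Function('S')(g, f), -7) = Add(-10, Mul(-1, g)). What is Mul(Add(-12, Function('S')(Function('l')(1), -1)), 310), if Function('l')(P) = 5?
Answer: -6200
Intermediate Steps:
Function('S')(g, f) = Add(-3, Mul(-1, g)) (Function('S')(g, f) = Add(7, Add(-10, Mul(-1, g))) = Add(-3, Mul(-1, g)))
Mul(Add(-12, Function('S')(Function('l')(1), -1)), 310) = Mul(Add(-12, Add(-3, Mul(-1, 5))), 310) = Mul(Add(-12, Add(-3, -5)), 310) = Mul(Add(-12, -8), 310) = Mul(-20, 310) = -6200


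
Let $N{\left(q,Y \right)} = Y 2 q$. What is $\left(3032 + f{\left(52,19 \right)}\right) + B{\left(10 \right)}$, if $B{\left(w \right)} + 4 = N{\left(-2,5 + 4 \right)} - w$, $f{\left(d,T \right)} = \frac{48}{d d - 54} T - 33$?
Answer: $\frac{3907881}{1325} \approx 2949.3$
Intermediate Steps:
$N{\left(q,Y \right)} = 2 Y q$
$f{\left(d,T \right)} = -33 + \frac{48 T}{-54 + d^{2}}$ ($f{\left(d,T \right)} = \frac{48}{d^{2} - 54} T - 33 = \frac{48}{-54 + d^{2}} T - 33 = \frac{48 T}{-54 + d^{2}} - 33 = -33 + \frac{48 T}{-54 + d^{2}}$)
$B{\left(w \right)} = -40 - w$ ($B{\left(w \right)} = -4 - \left(w - 2 \left(5 + 4\right) \left(-2\right)\right) = -4 - \left(36 + w\right) = -40 - w$)
$\left(3032 + f{\left(52,19 \right)}\right) + B{\left(10 \right)} = \left(3032 + \frac{3 \left(594 - 11 \cdot 52^{2} + 16 \cdot 19\right)}{-54 + 52^{2}}\right) - 50 = \left(3032 + \frac{3 \left(594 - 29744 + 304\right)}{-54 + 2704}\right) - 50 = \left(3032 + \frac{3 \left(594 - 29744 + 304\right)}{2650}\right) - 50 = \left(3032 + 3 \cdot \frac{1}{2650} \left(-28846\right)\right) - 50 = \left(3032 - \frac{43269}{1325}\right) - 50 = \frac{3974131}{1325} - 50 = \frac{3907881}{1325}$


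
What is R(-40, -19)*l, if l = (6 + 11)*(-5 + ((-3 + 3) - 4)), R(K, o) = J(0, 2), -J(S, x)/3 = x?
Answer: 918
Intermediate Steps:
J(S, x) = -3*x
R(K, o) = -6 (R(K, o) = -3*2 = -6)
l = -153 (l = 17*(-5 + (0 - 4)) = 17*(-5 - 4) = 17*(-9) = -153)
R(-40, -19)*l = -6*(-153) = 918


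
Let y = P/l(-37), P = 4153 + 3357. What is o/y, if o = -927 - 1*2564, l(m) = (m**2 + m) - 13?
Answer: -4604629/7510 ≈ -613.13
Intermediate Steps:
l(m) = -13 + m + m**2 (l(m) = (m + m**2) - 13 = -13 + m + m**2)
o = -3491 (o = -927 - 2564 = -3491)
P = 7510
y = 7510/1319 (y = 7510/(-13 - 37 + (-37)**2) = 7510/(-13 - 37 + 1369) = 7510/1319 ≈ 5.6937)
o/y = -3491/7510/1319 = -3491*1319/7510 = -4604629/7510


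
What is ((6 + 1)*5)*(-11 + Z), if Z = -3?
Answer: -490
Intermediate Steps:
((6 + 1)*5)*(-11 + Z) = ((6 + 1)*5)*(-11 - 3) = (7*5)*(-14) = 35*(-14) = -490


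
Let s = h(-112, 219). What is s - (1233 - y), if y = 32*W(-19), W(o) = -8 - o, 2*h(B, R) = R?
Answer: -1543/2 ≈ -771.50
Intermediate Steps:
h(B, R) = R/2
s = 219/2 (s = (1/2)*219 = 219/2 ≈ 109.50)
y = 352 (y = 32*(-8 - 1*(-19)) = 32*(-8 + 19) = 32*11 = 352)
s - (1233 - y) = 219/2 - (1233 - 1*352) = 219/2 - (1233 - 352) = 219/2 - 1*881 = 219/2 - 881 = -1543/2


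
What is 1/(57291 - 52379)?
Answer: 1/4912 ≈ 0.00020358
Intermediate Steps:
1/(57291 - 52379) = 1/4912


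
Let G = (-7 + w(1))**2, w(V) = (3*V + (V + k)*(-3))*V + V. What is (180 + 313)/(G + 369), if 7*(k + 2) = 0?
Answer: 493/369 ≈ 1.3360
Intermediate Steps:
k = -2 (k = -2 + (1/7)*0 = -2 + 0 = -2)
w(V) = 7*V (w(V) = (3*V + (V - 2)*(-3))*V + V = (3*V + (-2 + V)*(-3))*V + V = (3*V + (6 - 3*V))*V + V = 6*V + V = 7*V)
G = 0 (G = (-7 + 7*1)**2 = (-7 + 7)**2 = 0**2 = 0)
(180 + 313)/(G + 369) = (180 + 313)/(0 + 369) = 493/369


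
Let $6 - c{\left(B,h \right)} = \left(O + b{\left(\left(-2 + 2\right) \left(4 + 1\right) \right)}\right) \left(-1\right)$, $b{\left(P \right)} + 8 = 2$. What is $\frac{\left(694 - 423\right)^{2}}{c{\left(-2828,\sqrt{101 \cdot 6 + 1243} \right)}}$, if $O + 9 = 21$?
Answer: $\frac{73441}{12} \approx 6120.1$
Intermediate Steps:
$O = 12$ ($O = -9 + 21 = 12$)
$b{\left(P \right)} = -6$ ($b{\left(P \right)} = -8 + 2 = -6$)
$c{\left(B,h \right)} = 12$ ($c{\left(B,h \right)} = 6 - \left(12 - 6\right) \left(-1\right) = 6 - 6 \left(-1\right) = 6 - -6 = 6 + 6 = 12$)
$\frac{\left(694 - 423\right)^{2}}{c{\left(-2828,\sqrt{101 \cdot 6 + 1243} \right)}} = \frac{\left(694 - 423\right)^{2}}{12} = 271^{2} \cdot \frac{1}{12} = 73441 \cdot \frac{1}{12} = \frac{73441}{12}$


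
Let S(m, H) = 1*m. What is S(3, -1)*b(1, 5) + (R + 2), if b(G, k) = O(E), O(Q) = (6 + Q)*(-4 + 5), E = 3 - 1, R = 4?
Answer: 30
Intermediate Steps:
E = 2
O(Q) = 6 + Q (O(Q) = (6 + Q)*1 = 6 + Q)
S(m, H) = m
b(G, k) = 8 (b(G, k) = 6 + 2 = 8)
S(3, -1)*b(1, 5) + (R + 2) = 3*8 + (4 + 2) = 24 + 6 = 30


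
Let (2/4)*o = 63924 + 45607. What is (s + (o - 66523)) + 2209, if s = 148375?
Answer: 303123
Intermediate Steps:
o = 219062 (o = 2*(63924 + 45607) = 2*109531 = 219062)
(s + (o - 66523)) + 2209 = (148375 + (219062 - 66523)) + 2209 = (148375 + 152539) + 2209 = 300914 + 2209 = 303123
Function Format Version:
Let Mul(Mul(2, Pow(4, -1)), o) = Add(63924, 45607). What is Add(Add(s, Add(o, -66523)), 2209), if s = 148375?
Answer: 303123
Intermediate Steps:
o = 219062 (o = Mul(2, Add(63924, 45607)) = Mul(2, 109531) = 219062)
Add(Add(s, Add(o, -66523)), 2209) = Add(Add(148375, Add(219062, -66523)), 2209) = Add(Add(148375, 152539), 2209) = Add(300914, 2209) = 303123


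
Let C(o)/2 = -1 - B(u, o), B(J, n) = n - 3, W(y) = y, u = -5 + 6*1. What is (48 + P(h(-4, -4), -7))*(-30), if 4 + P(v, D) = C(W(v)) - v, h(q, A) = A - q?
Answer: -1440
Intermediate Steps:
u = 1 (u = -5 + 6 = 1)
B(J, n) = -3 + n
C(o) = 4 - 2*o (C(o) = 2*(-1 - (-3 + o)) = 2*(-1 + (3 - o)) = 2*(2 - o) = 4 - 2*o)
P(v, D) = -3*v (P(v, D) = -4 + ((4 - 2*v) - v) = -4 + (4 - 3*v) = -3*v)
(48 + P(h(-4, -4), -7))*(-30) = (48 - 3*(-4 - 1*(-4)))*(-30) = (48 - 3*(-4 + 4))*(-30) = (48 - 3*0)*(-30) = (48 + 0)*(-30) = 48*(-30) = -1440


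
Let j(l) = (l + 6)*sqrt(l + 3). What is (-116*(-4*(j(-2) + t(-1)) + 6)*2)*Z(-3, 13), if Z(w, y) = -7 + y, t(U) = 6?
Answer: 47328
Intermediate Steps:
j(l) = sqrt(3 + l)*(6 + l) (j(l) = (6 + l)*sqrt(3 + l) = sqrt(3 + l)*(6 + l))
(-116*(-4*(j(-2) + t(-1)) + 6)*2)*Z(-3, 13) = (-116*(-4*(sqrt(3 - 2)*(6 - 2) + 6) + 6)*2)*(-7 + 13) = -116*(-4*(sqrt(1)*4 + 6) + 6)*2*6 = -116*(-4*(1*4 + 6) + 6)*2*6 = -116*(-4*(4 + 6) + 6)*2*6 = -116*(-4*10 + 6)*2*6 = -116*(-40 + 6)*2*6 = -(-3944)*2*6 = -116*(-68)*6 = 7888*6 = 47328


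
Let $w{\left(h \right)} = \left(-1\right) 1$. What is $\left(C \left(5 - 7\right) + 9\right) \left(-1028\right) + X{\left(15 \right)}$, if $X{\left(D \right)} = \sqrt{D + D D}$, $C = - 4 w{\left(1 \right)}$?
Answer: $-1028 + 4 \sqrt{15} \approx -1012.5$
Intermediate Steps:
$w{\left(h \right)} = -1$
$C = 4$ ($C = \left(-4\right) \left(-1\right) = 4$)
$X{\left(D \right)} = \sqrt{D + D^{2}}$
$\left(C \left(5 - 7\right) + 9\right) \left(-1028\right) + X{\left(15 \right)} = \left(4 \left(5 - 7\right) + 9\right) \left(-1028\right) + \sqrt{15 \left(1 + 15\right)} = \left(4 \left(5 - 7\right) + 9\right) \left(-1028\right) + \sqrt{15 \cdot 16} = \left(4 \left(-2\right) + 9\right) \left(-1028\right) + \sqrt{240} = \left(-8 + 9\right) \left(-1028\right) + 4 \sqrt{15} = 1 \left(-1028\right) + 4 \sqrt{15} = -1028 + 4 \sqrt{15}$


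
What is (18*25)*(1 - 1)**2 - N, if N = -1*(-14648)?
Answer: -14648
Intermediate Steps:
N = 14648
(18*25)*(1 - 1)**2 - N = (18*25)*(1 - 1)**2 - 1*14648 = 450*0**2 - 14648 = 450*0 - 14648 = 0 - 14648 = -14648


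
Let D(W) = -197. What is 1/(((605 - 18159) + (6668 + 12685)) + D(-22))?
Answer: 1/1602 ≈ 0.00062422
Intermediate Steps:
1/(((605 - 18159) + (6668 + 12685)) + D(-22)) = 1/(((605 - 18159) + (6668 + 12685)) - 197) = 1/((-17554 + 19353) - 197) = 1/(1799 - 197) = 1/1602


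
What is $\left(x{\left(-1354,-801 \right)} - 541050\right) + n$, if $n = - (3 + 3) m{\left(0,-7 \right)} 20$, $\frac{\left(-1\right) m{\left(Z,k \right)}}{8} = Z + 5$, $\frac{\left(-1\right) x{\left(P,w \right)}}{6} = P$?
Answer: $-528126$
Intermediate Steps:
$x{\left(P,w \right)} = - 6 P$
$m{\left(Z,k \right)} = -40 - 8 Z$ ($m{\left(Z,k \right)} = - 8 \left(Z + 5\right) = - 8 \left(5 + Z\right) = -40 - 8 Z$)
$n = 4800$ ($n = - (3 + 3) \left(-40 - 0\right) 20 = \left(-1\right) 6 \left(-40 + 0\right) 20 = \left(-6\right) \left(-40\right) 20 = 240 \cdot 20 = 4800$)
$\left(x{\left(-1354,-801 \right)} - 541050\right) + n = \left(\left(-6\right) \left(-1354\right) - 541050\right) + 4800 = \left(8124 + \left(-616414 + 75364\right)\right) + 4800 = \left(8124 - 541050\right) + 4800 = -532926 + 4800 = -528126$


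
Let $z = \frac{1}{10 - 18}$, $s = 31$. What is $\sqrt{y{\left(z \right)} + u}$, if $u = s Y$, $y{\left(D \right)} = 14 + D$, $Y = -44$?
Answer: $\frac{i \sqrt{21602}}{4} \approx 36.744 i$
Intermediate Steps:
$z = - \frac{1}{8}$ ($z = \frac{1}{-8} = - \frac{1}{8} \approx -0.125$)
$u = -1364$ ($u = 31 \left(-44\right) = -1364$)
$\sqrt{y{\left(z \right)} + u} = \sqrt{\left(14 - \frac{1}{8}\right) - 1364} = \sqrt{\frac{111}{8} - 1364} = \sqrt{- \frac{10801}{8}} = \frac{i \sqrt{21602}}{4}$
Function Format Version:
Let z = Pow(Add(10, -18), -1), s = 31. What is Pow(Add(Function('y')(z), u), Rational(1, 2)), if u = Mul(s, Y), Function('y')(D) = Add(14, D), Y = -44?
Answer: Mul(Rational(1, 4), I, Pow(21602, Rational(1, 2))) ≈ Mul(36.744, I)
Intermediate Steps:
z = Rational(-1, 8) (z = Pow(-8, -1) = Rational(-1, 8) ≈ -0.12500)
u = -1364 (u = Mul(31, -44) = -1364)
Pow(Add(Function('y')(z), u), Rational(1, 2)) = Pow(Add(Add(14, Rational(-1, 8)), -1364), Rational(1, 2)) = Pow(Add(Rational(111, 8), -1364), Rational(1, 2)) = Pow(Rational(-10801, 8), Rational(1, 2)) = Mul(Rational(1, 4), I, Pow(21602, Rational(1, 2)))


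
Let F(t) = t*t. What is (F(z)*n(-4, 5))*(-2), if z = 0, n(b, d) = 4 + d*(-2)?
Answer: 0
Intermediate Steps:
n(b, d) = 4 - 2*d
F(t) = t²
(F(z)*n(-4, 5))*(-2) = (0²*(4 - 2*5))*(-2) = (0*(4 - 10))*(-2) = (0*(-6))*(-2) = 0*(-2) = 0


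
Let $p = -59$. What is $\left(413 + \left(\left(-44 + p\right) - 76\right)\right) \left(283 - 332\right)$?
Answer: $-11466$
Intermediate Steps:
$\left(413 + \left(\left(-44 + p\right) - 76\right)\right) \left(283 - 332\right) = \left(413 - 179\right) \left(283 - 332\right) = \left(413 - 179\right) \left(-49\right) = 234 \left(-49\right) = -11466$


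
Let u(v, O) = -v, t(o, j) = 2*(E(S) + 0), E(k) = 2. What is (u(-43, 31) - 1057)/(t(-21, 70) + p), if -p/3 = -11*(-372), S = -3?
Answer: 39/472 ≈ 0.082627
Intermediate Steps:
t(o, j) = 4 (t(o, j) = 2*(2 + 0) = 2*2 = 4)
p = -12276 (p = -(-33)*(-372) = -3*4092 = -12276)
(u(-43, 31) - 1057)/(t(-21, 70) + p) = (-1*(-43) - 1057)/(4 - 12276) = (43 - 1057)/(-12272) = -1014*(-1/12272) = 39/472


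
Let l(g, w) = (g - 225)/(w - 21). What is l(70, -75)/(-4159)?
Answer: -155/399264 ≈ -0.00038821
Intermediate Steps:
l(g, w) = (-225 + g)/(-21 + w)
l(70, -75)/(-4159) = ((-225 + 70)/(-21 - 75))/(-4159) = (-155/(-96))*(-1/4159) = -1/96*(-155)*(-1/4159) = (155/96)*(-1/4159) = -155/399264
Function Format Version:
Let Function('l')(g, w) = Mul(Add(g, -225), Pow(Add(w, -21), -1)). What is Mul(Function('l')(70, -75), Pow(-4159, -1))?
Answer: Rational(-155, 399264) ≈ -0.00038821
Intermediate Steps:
Function('l')(g, w) = Mul(Pow(Add(-21, w), -1), Add(-225, g)) (Function('l')(g, w) = Mul(Add(-225, g), Pow(Add(-21, w), -1)) = Mul(Pow(Add(-21, w), -1), Add(-225, g)))
Mul(Function('l')(70, -75), Pow(-4159, -1)) = Mul(Mul(Pow(Add(-21, -75), -1), Add(-225, 70)), Pow(-4159, -1)) = Mul(Mul(Pow(-96, -1), -155), Rational(-1, 4159)) = Mul(Mul(Rational(-1, 96), -155), Rational(-1, 4159)) = Mul(Rational(155, 96), Rational(-1, 4159)) = Rational(-155, 399264)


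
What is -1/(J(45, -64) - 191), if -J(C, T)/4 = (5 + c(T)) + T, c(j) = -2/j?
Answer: -8/359 ≈ -0.022284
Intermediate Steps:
J(C, T) = -20 - 4*T + 8/T (J(C, T) = -4*((5 - 2/T) + T) = -4*(5 + T - 2/T) = -20 - 4*T + 8/T)
-1/(J(45, -64) - 191) = -1/((-20 - 4*(-64) + 8/(-64)) - 191) = -1/((-20 + 256 + 8*(-1/64)) - 191) = -1/((-20 + 256 - 1/8) - 191) = -1/(1887/8 - 191) = -1/(359/8) = (8/359)*(-1) = -8/359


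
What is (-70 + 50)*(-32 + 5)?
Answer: 540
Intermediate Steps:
(-70 + 50)*(-32 + 5) = -20*(-27) = 540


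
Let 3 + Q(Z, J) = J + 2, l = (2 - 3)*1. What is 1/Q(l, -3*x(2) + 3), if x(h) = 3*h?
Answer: -1/16 ≈ -0.062500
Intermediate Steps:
l = -1 (l = -1*1 = -1)
Q(Z, J) = -1 + J (Q(Z, J) = -3 + (J + 2) = -3 + (2 + J) = -1 + J)
1/Q(l, -3*x(2) + 3) = 1/(-1 + (-9*2 + 3)) = 1/(-1 + (-3*6 + 3)) = 1/(-1 + (-18 + 3)) = 1/(-1 - 15) = 1/(-16) = -1/16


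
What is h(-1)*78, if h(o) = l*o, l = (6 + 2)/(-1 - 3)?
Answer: 156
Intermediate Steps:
l = -2 (l = 8/(-4) = 8*(-1/4) = -2)
h(o) = -2*o
h(-1)*78 = -2*(-1)*78 = 2*78 = 156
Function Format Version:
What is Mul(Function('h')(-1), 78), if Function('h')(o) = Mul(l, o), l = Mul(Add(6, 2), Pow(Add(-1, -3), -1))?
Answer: 156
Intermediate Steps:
l = -2 (l = Mul(8, Pow(-4, -1)) = Mul(8, Rational(-1, 4)) = -2)
Function('h')(o) = Mul(-2, o)
Mul(Function('h')(-1), 78) = Mul(Mul(-2, -1), 78) = Mul(2, 78) = 156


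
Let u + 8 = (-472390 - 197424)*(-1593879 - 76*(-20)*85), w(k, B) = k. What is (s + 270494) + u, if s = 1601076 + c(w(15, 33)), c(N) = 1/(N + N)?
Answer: 29431931138041/30 ≈ 9.8106e+11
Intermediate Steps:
c(N) = 1/(2*N)
s = 48032281/30 (s = 1601076 + (1/2)/15 = 1601076 + (1/2)*(1/15) = 1601076 + 1/30 = 48032281/30 ≈ 1.6011e+6)
u = 981062499698 (u = -8 + (-472390 - 197424)*(-1593879 - 76*(-20)*85) = -8 - 669814*(-1593879 + 1520*85) = -8 - 669814*(-1593879 + 129200) = -8 - 669814*(-1464679) = -8 + 981062499706 = 981062499698)
(s + 270494) + u = (48032281/30 + 270494) + 981062499698 = 56147101/30 + 981062499698 = 29431931138041/30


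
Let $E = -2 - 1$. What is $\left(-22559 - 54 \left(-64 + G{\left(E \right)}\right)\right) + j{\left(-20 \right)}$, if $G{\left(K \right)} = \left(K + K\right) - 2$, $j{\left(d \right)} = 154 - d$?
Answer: $-18497$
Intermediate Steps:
$E = -3$ ($E = -2 - 1 = -3$)
$G{\left(K \right)} = -2 + 2 K$ ($G{\left(K \right)} = 2 K - 2 = -2 + 2 K$)
$\left(-22559 - 54 \left(-64 + G{\left(E \right)}\right)\right) + j{\left(-20 \right)} = \left(-22559 - 54 \left(-64 + \left(-2 + 2 \left(-3\right)\right)\right)\right) + \left(154 - -20\right) = \left(-22559 - 54 \left(-64 - 8\right)\right) + \left(154 + 20\right) = \left(-22559 - 54 \left(-64 - 8\right)\right) + 174 = \left(-22559 - -3888\right) + 174 = \left(-22559 + 3888\right) + 174 = -18671 + 174 = -18497$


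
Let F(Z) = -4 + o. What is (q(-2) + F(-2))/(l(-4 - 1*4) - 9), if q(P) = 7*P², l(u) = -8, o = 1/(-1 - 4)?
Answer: -7/5 ≈ -1.4000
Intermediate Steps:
o = -⅕ (o = 1/(-5) = -⅕ ≈ -0.20000)
F(Z) = -21/5 (F(Z) = -4 - ⅕ = -21/5)
(q(-2) + F(-2))/(l(-4 - 1*4) - 9) = (7*(-2)² - 21/5)/(-8 - 9) = (7*4 - 21/5)/(-17) = (28 - 21/5)*(-1/17) = (119/5)*(-1/17) = -7/5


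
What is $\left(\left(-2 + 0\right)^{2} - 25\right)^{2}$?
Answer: $441$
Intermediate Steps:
$\left(\left(-2 + 0\right)^{2} - 25\right)^{2} = \left(\left(-2\right)^{2} - 25\right)^{2} = \left(4 - 25\right)^{2} = \left(-21\right)^{2} = 441$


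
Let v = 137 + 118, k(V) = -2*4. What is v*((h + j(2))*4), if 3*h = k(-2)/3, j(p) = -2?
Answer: -8840/3 ≈ -2946.7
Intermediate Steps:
k(V) = -8
h = -8/9 (h = (-8/3)/3 = (-8*⅓)/3 = (⅓)*(-8/3) = -8/9 ≈ -0.88889)
v = 255
v*((h + j(2))*4) = 255*((-8/9 - 2)*4) = 255*(-26/9*4) = 255*(-104/9) = -8840/3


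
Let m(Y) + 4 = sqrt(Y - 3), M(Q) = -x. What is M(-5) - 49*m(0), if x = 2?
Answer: 194 - 49*I*sqrt(3) ≈ 194.0 - 84.87*I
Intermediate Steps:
M(Q) = -2 (M(Q) = -1*2 = -2)
m(Y) = -4 + sqrt(-3 + Y) (m(Y) = -4 + sqrt(Y - 3) = -4 + sqrt(-3 + Y))
M(-5) - 49*m(0) = -2 - 49*(-4 + sqrt(-3 + 0)) = -2 - 49*(-4 + sqrt(-3)) = -2 - 49*(-4 + I*sqrt(3)) = -2 + (196 - 49*I*sqrt(3)) = 194 - 49*I*sqrt(3)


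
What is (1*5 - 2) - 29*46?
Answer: -1331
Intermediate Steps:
(1*5 - 2) - 29*46 = (5 - 2) - 1334 = 3 - 1334 = -1331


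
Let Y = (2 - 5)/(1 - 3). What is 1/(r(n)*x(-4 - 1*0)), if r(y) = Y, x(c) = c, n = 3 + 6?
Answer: -⅙ ≈ -0.16667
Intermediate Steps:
n = 9
Y = 3/2 (Y = -3/(-2) = -3*(-½) = 3/2 ≈ 1.5000)
r(y) = 3/2
1/(r(n)*x(-4 - 1*0)) = 1/(3*(-4 - 1*0)/2) = 1/(3*(-4 + 0)/2) = 1/((3/2)*(-4)) = 1/(-6) = -⅙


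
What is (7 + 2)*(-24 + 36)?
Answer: 108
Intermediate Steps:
(7 + 2)*(-24 + 36) = 9*12 = 108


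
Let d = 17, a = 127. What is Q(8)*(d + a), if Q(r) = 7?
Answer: 1008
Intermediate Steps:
Q(8)*(d + a) = 7*(17 + 127) = 7*144 = 1008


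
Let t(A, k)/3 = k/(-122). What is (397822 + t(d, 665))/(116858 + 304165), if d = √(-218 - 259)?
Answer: 48532289/51364806 ≈ 0.94485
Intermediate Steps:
d = 3*I*√53 (d = √(-477) = 3*I*√53 ≈ 21.84*I)
t(A, k) = -3*k/122 (t(A, k) = 3*(k/(-122)) = 3*(k*(-1/122)) = 3*(-k/122) = -3*k/122)
(397822 + t(d, 665))/(116858 + 304165) = (397822 - 3/122*665)/(116858 + 304165) = (397822 - 1995/122)/421023 = (48532289/122)*(1/421023) = 48532289/51364806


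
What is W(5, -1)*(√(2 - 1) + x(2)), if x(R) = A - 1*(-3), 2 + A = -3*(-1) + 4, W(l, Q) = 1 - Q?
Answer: 18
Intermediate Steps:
A = 5 (A = -2 + (-3*(-1) + 4) = -2 + (3 + 4) = -2 + 7 = 5)
x(R) = 8 (x(R) = 5 - 1*(-3) = 5 + 3 = 8)
W(5, -1)*(√(2 - 1) + x(2)) = (1 - 1*(-1))*(√(2 - 1) + 8) = (1 + 1)*(√1 + 8) = 2*(1 + 8) = 2*9 = 18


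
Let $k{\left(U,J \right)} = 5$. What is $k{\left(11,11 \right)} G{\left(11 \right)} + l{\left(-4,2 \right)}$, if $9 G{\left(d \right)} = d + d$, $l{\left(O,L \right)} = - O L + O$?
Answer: $\frac{146}{9} \approx 16.222$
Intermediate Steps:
$l{\left(O,L \right)} = O - L O$ ($l{\left(O,L \right)} = - L O + O = O - L O$)
$G{\left(d \right)} = \frac{2 d}{9}$ ($G{\left(d \right)} = \frac{d + d}{9} = \frac{2 d}{9}$)
$k{\left(11,11 \right)} G{\left(11 \right)} + l{\left(-4,2 \right)} = 5 \cdot \frac{2}{9} \cdot 11 - 4 \left(1 - 2\right) = 5 \cdot \frac{22}{9} - 4 \left(1 - 2\right) = \frac{110}{9} - -4 = \frac{110}{9} + 4 = \frac{146}{9}$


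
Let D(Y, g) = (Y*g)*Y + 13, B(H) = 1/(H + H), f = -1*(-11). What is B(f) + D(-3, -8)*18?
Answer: -23363/22 ≈ -1062.0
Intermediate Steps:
f = 11
B(H) = 1/(2*H)
D(Y, g) = 13 + g*Y² (D(Y, g) = g*Y² + 13 = 13 + g*Y²)
B(f) + D(-3, -8)*18 = (½)/11 + (13 - 8*(-3)²)*18 = (½)*(1/11) + (13 - 8*9)*18 = 1/22 + (13 - 72)*18 = 1/22 - 59*18 = 1/22 - 1062 = -23363/22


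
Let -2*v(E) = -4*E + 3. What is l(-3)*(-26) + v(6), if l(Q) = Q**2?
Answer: -447/2 ≈ -223.50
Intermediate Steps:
v(E) = -3/2 + 2*E (v(E) = -(-4*E + 3)/2 = -(3 - 4*E)/2 = -3/2 + 2*E)
l(-3)*(-26) + v(6) = (-3)**2*(-26) + (-3/2 + 2*6) = 9*(-26) + (-3/2 + 12) = -234 + 21/2 = -447/2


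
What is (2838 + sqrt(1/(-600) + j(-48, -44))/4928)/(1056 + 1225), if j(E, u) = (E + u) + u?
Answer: 2838/2281 + I*sqrt(489606)/674446080 ≈ 1.2442 + 1.0375e-6*I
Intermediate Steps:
j(E, u) = E + 2*u
(2838 + sqrt(1/(-600) + j(-48, -44))/4928)/(1056 + 1225) = (2838 + sqrt(1/(-600) + (-48 + 2*(-44)))/4928)/(1056 + 1225) = (2838 + sqrt(-1/600 + (-48 - 88))*(1/4928))/2281 = (2838 + sqrt(-1/600 - 136)*(1/4928))*(1/2281) = (2838 + sqrt(-81601/600)*(1/4928))*(1/2281) = (2838 + (I*sqrt(489606)/60)*(1/4928))*(1/2281) = (2838 + I*sqrt(489606)/295680)*(1/2281) = 2838/2281 + I*sqrt(489606)/674446080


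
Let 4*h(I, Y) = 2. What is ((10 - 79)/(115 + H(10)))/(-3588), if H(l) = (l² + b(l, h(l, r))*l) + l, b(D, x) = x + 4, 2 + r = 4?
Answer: 1/14040 ≈ 7.1225e-5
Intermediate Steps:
r = 2 (r = -2 + 4 = 2)
h(I, Y) = ½ (h(I, Y) = (¼)*2 = ½)
b(D, x) = 4 + x
H(l) = l² + 11*l/2 (H(l) = (l² + (4 + ½)*l) + l = (l² + 9*l/2) + l = l² + 11*l/2)
((10 - 79)/(115 + H(10)))/(-3588) = ((10 - 79)/(115 + (½)*10*(11 + 2*10)))/(-3588) = -69/(115 + (½)*10*(11 + 20))*(-1/3588) = -69/(115 + (½)*10*31)*(-1/3588) = -69/(115 + 155)*(-1/3588) = -69/270*(-1/3588) = -69*1/270*(-1/3588) = -23/90*(-1/3588) = 1/14040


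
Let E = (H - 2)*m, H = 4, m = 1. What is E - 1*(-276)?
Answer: 278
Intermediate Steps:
E = 2 (E = (4 - 2)*1 = 2*1 = 2)
E - 1*(-276) = 2 - 1*(-276) = 2 + 276 = 278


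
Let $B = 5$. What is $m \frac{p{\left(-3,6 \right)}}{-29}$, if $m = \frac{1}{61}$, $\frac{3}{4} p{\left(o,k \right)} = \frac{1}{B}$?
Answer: $- \frac{4}{26535} \approx -0.00015074$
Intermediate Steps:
$p{\left(o,k \right)} = \frac{4}{15}$ ($p{\left(o,k \right)} = \frac{4}{3 \cdot 5} = \frac{4}{3} \cdot \frac{1}{5} = \frac{4}{15}$)
$m = \frac{1}{61} \approx 0.016393$
$m \frac{p{\left(-3,6 \right)}}{-29} = \frac{\frac{4}{15} \frac{1}{-29}}{61} = \frac{\frac{4}{15} \left(- \frac{1}{29}\right)}{61} = \frac{1}{61} \left(- \frac{4}{435}\right) = - \frac{4}{26535}$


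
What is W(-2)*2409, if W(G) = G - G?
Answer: 0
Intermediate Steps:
W(G) = 0
W(-2)*2409 = 0*2409 = 0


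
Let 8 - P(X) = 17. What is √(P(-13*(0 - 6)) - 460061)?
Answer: I*√460070 ≈ 678.28*I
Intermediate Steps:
P(X) = -9 (P(X) = 8 - 1*17 = 8 - 17 = -9)
√(P(-13*(0 - 6)) - 460061) = √(-9 - 460061) = √(-460070) = I*√460070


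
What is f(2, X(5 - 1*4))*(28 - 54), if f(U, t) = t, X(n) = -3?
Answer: 78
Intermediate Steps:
f(2, X(5 - 1*4))*(28 - 54) = -3*(28 - 54) = -3*(-26) = 78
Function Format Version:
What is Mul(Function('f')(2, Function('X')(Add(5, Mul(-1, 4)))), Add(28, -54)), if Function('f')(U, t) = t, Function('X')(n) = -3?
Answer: 78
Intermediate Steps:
Mul(Function('f')(2, Function('X')(Add(5, Mul(-1, 4)))), Add(28, -54)) = Mul(-3, Add(28, -54)) = Mul(-3, -26) = 78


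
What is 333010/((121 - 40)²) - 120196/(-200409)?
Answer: 22508935682/438294483 ≈ 51.356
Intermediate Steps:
333010/((121 - 40)²) - 120196/(-200409) = 333010/(81²) - 120196*(-1/200409) = 333010/6561 + 120196/200409 = 22508935682/438294483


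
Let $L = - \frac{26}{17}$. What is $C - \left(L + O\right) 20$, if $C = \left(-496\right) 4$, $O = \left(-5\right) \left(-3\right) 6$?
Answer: $- \frac{63808}{17} \approx -3753.4$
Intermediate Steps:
$L = - \frac{26}{17}$ ($L = \left(-26\right) \frac{1}{17} = - \frac{26}{17} \approx -1.5294$)
$O = 90$ ($O = 15 \cdot 6 = 90$)
$C = -1984$
$C - \left(L + O\right) 20 = -1984 - \left(- \frac{26}{17} + 90\right) 20 = -1984 - \frac{1504}{17} \cdot 20 = -1984 - \frac{30080}{17} = - \frac{63808}{17}$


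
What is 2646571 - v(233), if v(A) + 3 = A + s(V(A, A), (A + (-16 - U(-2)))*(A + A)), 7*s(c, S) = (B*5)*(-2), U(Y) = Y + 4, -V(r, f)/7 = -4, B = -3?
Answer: 18524357/7 ≈ 2.6463e+6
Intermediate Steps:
V(r, f) = 28 (V(r, f) = -7*(-4) = 28)
U(Y) = 4 + Y
s(c, S) = 30/7 (s(c, S) = (-3*5*(-2))/7 = (-15*(-2))/7 = (1/7)*30 = 30/7)
v(A) = 9/7 + A (v(A) = -3 + (A + 30/7) = -3 + (30/7 + A) = 9/7 + A)
2646571 - v(233) = 2646571 - (9/7 + 233) = 2646571 - 1*1640/7 = 2646571 - 1640/7 = 18524357/7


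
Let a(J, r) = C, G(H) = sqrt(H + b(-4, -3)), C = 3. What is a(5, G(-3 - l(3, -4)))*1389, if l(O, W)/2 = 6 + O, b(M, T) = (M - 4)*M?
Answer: 4167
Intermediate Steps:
b(M, T) = M*(-4 + M) (b(M, T) = (-4 + M)*M = M*(-4 + M))
l(O, W) = 12 + 2*O (l(O, W) = 2*(6 + O) = 12 + 2*O)
G(H) = sqrt(32 + H) (G(H) = sqrt(H - 4*(-4 - 4)) = sqrt(H - 4*(-8)) = sqrt(H + 32) = sqrt(32 + H))
a(J, r) = 3
a(5, G(-3 - l(3, -4)))*1389 = 3*1389 = 4167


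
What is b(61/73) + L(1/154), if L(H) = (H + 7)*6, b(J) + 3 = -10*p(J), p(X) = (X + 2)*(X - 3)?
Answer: 41202594/410333 ≈ 100.41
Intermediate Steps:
p(X) = (-3 + X)*(2 + X) (p(X) = (2 + X)*(-3 + X) = (-3 + X)*(2 + X))
b(J) = 57 - 10*J² + 10*J (b(J) = -3 - 10*(-6 + J² - J) = -3 + (60 - 10*J² + 10*J) = 57 - 10*J² + 10*J)
L(H) = 42 + 6*H (L(H) = (7 + H)*6 = 42 + 6*H)
b(61/73) + L(1/154) = (57 - 10*(61/73)² + 10*(61/73)) + (42 + 6/154) = (57 - 10*(61*(1/73))² + 10*(61*(1/73))) + (42 + 6*(1/154)) = (57 - 10*(61/73)² + 10*(61/73)) + (42 + 3/77) = (57 - 10*3721/5329 + 610/73) + 3237/77 = (57 - 37210/5329 + 610/73) + 3237/77 = 311073/5329 + 3237/77 = 41202594/410333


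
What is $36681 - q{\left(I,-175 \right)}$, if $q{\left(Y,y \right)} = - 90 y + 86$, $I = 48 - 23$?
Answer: $20845$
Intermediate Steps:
$I = 25$ ($I = 48 - 23 = 25$)
$q{\left(Y,y \right)} = 86 - 90 y$
$36681 - q{\left(I,-175 \right)} = 36681 - \left(86 - -15750\right) = 36681 - \left(86 + 15750\right) = 36681 - 15836 = 20845$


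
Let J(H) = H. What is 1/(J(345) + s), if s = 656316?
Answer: 1/656661 ≈ 1.5229e-6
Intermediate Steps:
1/(J(345) + s) = 1/(345 + 656316) = 1/656661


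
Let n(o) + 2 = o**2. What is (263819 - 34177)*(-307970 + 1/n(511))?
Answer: -18467079017672418/261119 ≈ -7.0723e+10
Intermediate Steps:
n(o) = -2 + o**2
(263819 - 34177)*(-307970 + 1/n(511)) = (263819 - 34177)*(-307970 + 1/(-2 + 511**2)) = 229642*(-307970 + 1/(-2 + 261121)) = 229642*(-307970 + 1/261119) = 229642*(-80416818429/261119) = -18467079017672418/261119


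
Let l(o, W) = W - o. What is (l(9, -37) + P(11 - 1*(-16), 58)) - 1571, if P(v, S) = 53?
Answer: -1564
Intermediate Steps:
(l(9, -37) + P(11 - 1*(-16), 58)) - 1571 = ((-37 - 1*9) + 53) - 1571 = ((-37 - 9) + 53) - 1571 = (-46 + 53) - 1571 = 7 - 1571 = -1564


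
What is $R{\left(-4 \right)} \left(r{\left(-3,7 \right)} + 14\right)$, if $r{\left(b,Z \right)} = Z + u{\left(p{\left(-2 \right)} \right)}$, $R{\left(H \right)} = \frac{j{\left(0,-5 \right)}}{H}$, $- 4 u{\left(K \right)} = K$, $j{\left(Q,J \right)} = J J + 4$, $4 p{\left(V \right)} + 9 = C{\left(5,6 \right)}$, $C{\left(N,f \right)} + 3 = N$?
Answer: $- \frac{9947}{64} \approx -155.42$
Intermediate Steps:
$C{\left(N,f \right)} = -3 + N$
$p{\left(V \right)} = - \frac{7}{4}$ ($p{\left(V \right)} = - \frac{9}{4} + \frac{-3 + 5}{4} = - \frac{9}{4} + \frac{1}{4} \cdot 2 = - \frac{9}{4} + \frac{1}{2} = - \frac{7}{4}$)
$j{\left(Q,J \right)} = 4 + J^{2}$ ($j{\left(Q,J \right)} = J^{2} + 4 = 4 + J^{2}$)
$u{\left(K \right)} = - \frac{K}{4}$
$R{\left(H \right)} = \frac{29}{H}$ ($R{\left(H \right)} = \frac{4 + \left(-5\right)^{2}}{H} = \frac{4 + 25}{H} = \frac{29}{H}$)
$r{\left(b,Z \right)} = \frac{7}{16} + Z$ ($r{\left(b,Z \right)} = Z - - \frac{7}{16} = Z + \frac{7}{16} = \frac{7}{16} + Z$)
$R{\left(-4 \right)} \left(r{\left(-3,7 \right)} + 14\right) = \frac{29}{-4} \left(\left(\frac{7}{16} + 7\right) + 14\right) = 29 \left(- \frac{1}{4}\right) \left(\frac{119}{16} + 14\right) = \left(- \frac{29}{4}\right) \frac{343}{16} = - \frac{9947}{64}$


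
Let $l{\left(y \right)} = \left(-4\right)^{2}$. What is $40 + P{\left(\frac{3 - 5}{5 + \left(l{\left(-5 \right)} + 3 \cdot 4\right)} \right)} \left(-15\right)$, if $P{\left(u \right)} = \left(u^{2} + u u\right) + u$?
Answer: $\frac{14810}{363} \approx 40.799$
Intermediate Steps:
$l{\left(y \right)} = 16$
$P{\left(u \right)} = u + 2 u^{2}$ ($P{\left(u \right)} = \left(u^{2} + u^{2}\right) + u = 2 u^{2} + u = u + 2 u^{2}$)
$40 + P{\left(\frac{3 - 5}{5 + \left(l{\left(-5 \right)} + 3 \cdot 4\right)} \right)} \left(-15\right) = 40 + \frac{3 - 5}{5 + \left(16 + 3 \cdot 4\right)} \left(1 + 2 \frac{3 - 5}{5 + \left(16 + 3 \cdot 4\right)}\right) \left(-15\right) = 40 + - \frac{2}{5 + \left(16 + 12\right)} \left(1 + 2 \left(- \frac{2}{5 + \left(16 + 12\right)}\right)\right) \left(-15\right) = 40 + - \frac{2}{5 + 28} \left(1 + 2 \left(- \frac{2}{5 + 28}\right)\right) \left(-15\right) = 40 + - \frac{2}{33} \left(1 + 2 \left(- \frac{2}{33}\right)\right) \left(-15\right) = 40 + \left(-2\right) \frac{1}{33} \left(1 + 2 \left(\left(-2\right) \frac{1}{33}\right)\right) \left(-15\right) = 40 + - \frac{2 \left(1 + 2 \left(- \frac{2}{33}\right)\right)}{33} \left(-15\right) = 40 + - \frac{2 \left(1 - \frac{4}{33}\right)}{33} \left(-15\right) = 40 + \left(- \frac{2}{33}\right) \frac{29}{33} \left(-15\right) = 40 - - \frac{290}{363} = 40 + \frac{290}{363} = \frac{14810}{363}$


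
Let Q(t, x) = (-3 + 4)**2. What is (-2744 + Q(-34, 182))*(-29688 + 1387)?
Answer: 77629643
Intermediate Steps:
Q(t, x) = 1 (Q(t, x) = 1**2 = 1)
(-2744 + Q(-34, 182))*(-29688 + 1387) = (-2744 + 1)*(-29688 + 1387) = -2743*(-28301) = 77629643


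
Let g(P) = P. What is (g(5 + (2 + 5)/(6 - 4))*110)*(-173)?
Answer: -161755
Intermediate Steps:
(g(5 + (2 + 5)/(6 - 4))*110)*(-173) = ((5 + (2 + 5)/(6 - 4))*110)*(-173) = ((5 + 7/2)*110)*(-173) = ((17/2)*110)*(-173) = 935*(-173) = -161755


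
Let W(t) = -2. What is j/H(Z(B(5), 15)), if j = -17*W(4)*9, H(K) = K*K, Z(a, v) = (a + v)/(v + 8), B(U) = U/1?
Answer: 80937/200 ≈ 404.69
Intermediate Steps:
B(U) = U (B(U) = U*1 = U)
Z(a, v) = (a + v)/(8 + v)
H(K) = K**2
j = 306 (j = -17*(-2)*9 = 34*9 = 306)
j/H(Z(B(5), 15)) = 306/(((5 + 15)/(8 + 15))**2) = 306/((20/23)**2) = 306/(400/529) = 306*(529/400) = 80937/200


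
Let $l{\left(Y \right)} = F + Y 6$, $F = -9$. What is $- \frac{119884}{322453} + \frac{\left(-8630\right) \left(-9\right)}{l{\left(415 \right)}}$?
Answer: $\frac{8249164102}{266668631} \approx 30.934$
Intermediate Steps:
$l{\left(Y \right)} = -9 + 6 Y$ ($l{\left(Y \right)} = -9 + Y 6 = -9 + 6 Y$)
$- \frac{119884}{322453} + \frac{\left(-8630\right) \left(-9\right)}{l{\left(415 \right)}} = - \frac{119884}{322453} + \frac{\left(-8630\right) \left(-9\right)}{-9 + 6 \cdot 415} = \left(-119884\right) \frac{1}{322453} + \frac{77670}{-9 + 2490} = - \frac{119884}{322453} + \frac{77670}{2481} = - \frac{119884}{322453} + 77670 \cdot \frac{1}{2481} = - \frac{119884}{322453} + \frac{25890}{827} = \frac{8249164102}{266668631}$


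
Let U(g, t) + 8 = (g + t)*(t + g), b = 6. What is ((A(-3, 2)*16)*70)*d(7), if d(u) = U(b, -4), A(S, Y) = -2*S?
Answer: -26880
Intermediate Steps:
U(g, t) = -8 + (g + t)**2 (U(g, t) = -8 + (g + t)*(t + g) = -8 + (g + t)*(g + t) = -8 + (g + t)**2)
d(u) = -4 (d(u) = -8 + (6 - 4)**2 = -8 + 2**2 = -8 + 4 = -4)
((A(-3, 2)*16)*70)*d(7) = ((-2*(-3)*16)*70)*(-4) = ((6*16)*70)*(-4) = (96*70)*(-4) = 6720*(-4) = -26880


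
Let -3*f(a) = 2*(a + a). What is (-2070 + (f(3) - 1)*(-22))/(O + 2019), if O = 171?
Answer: -196/219 ≈ -0.89498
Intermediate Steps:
f(a) = -4*a/3 (f(a) = -2*(a + a)/3 = -2*2*a/3 = -4*a/3)
(-2070 + (f(3) - 1)*(-22))/(O + 2019) = (-2070 + (-4/3*3 - 1)*(-22))/(171 + 2019) = (-2070 + (-4 - 1)*(-22))/2190 = (-2070 - 5*(-22))*(1/2190) = (-2070 + 110)*(1/2190) = -1960*1/2190 = -196/219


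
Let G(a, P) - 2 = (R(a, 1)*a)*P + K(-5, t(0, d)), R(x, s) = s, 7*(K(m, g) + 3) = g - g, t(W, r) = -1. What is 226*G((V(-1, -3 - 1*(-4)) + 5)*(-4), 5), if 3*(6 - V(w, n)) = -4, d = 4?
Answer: -167918/3 ≈ -55973.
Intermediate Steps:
K(m, g) = -3 (K(m, g) = -3 + (g - g)/7 = -3 + (⅐)*0 = -3 + 0 = -3)
V(w, n) = 22/3 (V(w, n) = 6 - ⅓*(-4) = 6 + 4/3 = 22/3)
G(a, P) = -1 + P*a (G(a, P) = 2 + ((1*a)*P - 3) = 2 + (a*P - 3) = 2 + (P*a - 3) = 2 + (-3 + P*a) = -1 + P*a)
226*G((V(-1, -3 - 1*(-4)) + 5)*(-4), 5) = 226*(-1 + 5*((22/3 + 5)*(-4))) = 226*(-1 + 5*((37/3)*(-4))) = 226*(-1 + 5*(-148/3)) = 226*(-1 - 740/3) = 226*(-743/3) = -167918/3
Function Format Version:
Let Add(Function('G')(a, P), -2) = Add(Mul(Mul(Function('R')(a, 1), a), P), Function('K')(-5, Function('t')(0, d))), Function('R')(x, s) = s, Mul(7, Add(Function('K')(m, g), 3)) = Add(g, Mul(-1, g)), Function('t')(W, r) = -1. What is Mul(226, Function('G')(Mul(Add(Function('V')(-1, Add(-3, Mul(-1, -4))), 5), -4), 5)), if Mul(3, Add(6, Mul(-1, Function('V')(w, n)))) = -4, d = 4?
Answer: Rational(-167918, 3) ≈ -55973.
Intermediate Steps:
Function('K')(m, g) = -3 (Function('K')(m, g) = Add(-3, Mul(Rational(1, 7), Add(g, Mul(-1, g)))) = Add(-3, Mul(Rational(1, 7), 0)) = Add(-3, 0) = -3)
Function('V')(w, n) = Rational(22, 3) (Function('V')(w, n) = Add(6, Mul(Rational(-1, 3), -4)) = Add(6, Rational(4, 3)) = Rational(22, 3))
Function('G')(a, P) = Add(-1, Mul(P, a)) (Function('G')(a, P) = Add(2, Add(Mul(Mul(1, a), P), -3)) = Add(2, Add(Mul(a, P), -3)) = Add(2, Add(Mul(P, a), -3)) = Add(2, Add(-3, Mul(P, a))) = Add(-1, Mul(P, a)))
Mul(226, Function('G')(Mul(Add(Function('V')(-1, Add(-3, Mul(-1, -4))), 5), -4), 5)) = Mul(226, Add(-1, Mul(5, Mul(Add(Rational(22, 3), 5), -4)))) = Mul(226, Add(-1, Mul(5, Mul(Rational(37, 3), -4)))) = Mul(226, Add(-1, Mul(5, Rational(-148, 3)))) = Mul(226, Add(-1, Rational(-740, 3))) = Mul(226, Rational(-743, 3)) = Rational(-167918, 3)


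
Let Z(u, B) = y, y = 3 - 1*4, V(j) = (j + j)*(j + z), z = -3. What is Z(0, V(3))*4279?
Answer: -4279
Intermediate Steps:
V(j) = 2*j*(-3 + j) (V(j) = (j + j)*(j - 3) = (2*j)*(-3 + j) = 2*j*(-3 + j))
y = -1 (y = 3 - 4 = -1)
Z(u, B) = -1
Z(0, V(3))*4279 = -1*4279 = -4279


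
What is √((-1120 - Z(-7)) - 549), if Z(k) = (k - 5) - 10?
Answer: 3*I*√183 ≈ 40.583*I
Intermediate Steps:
Z(k) = -15 + k (Z(k) = (-5 + k) - 10 = -15 + k)
√((-1120 - Z(-7)) - 549) = √((-1120 - (-15 - 7)) - 549) = √((-1120 - 1*(-22)) - 549) = √((-1120 + 22) - 549) = √(-1098 - 549) = √(-1647) = 3*I*√183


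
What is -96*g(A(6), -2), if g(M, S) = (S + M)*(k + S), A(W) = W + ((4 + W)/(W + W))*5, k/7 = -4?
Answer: 23520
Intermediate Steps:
k = -28 (k = 7*(-4) = -28)
A(W) = W + 5*(4 + W)/(2*W) (A(W) = W + ((4 + W)/((2*W)))*5 = W + ((4 + W)*(1/(2*W)))*5 = W + ((4 + W)/(2*W))*5 = W + 5*(4 + W)/(2*W))
g(M, S) = (-28 + S)*(M + S) (g(M, S) = (S + M)*(-28 + S) = (M + S)*(-28 + S) = (-28 + S)*(M + S))
-96*g(A(6), -2) = -96*((-2)² - 28*(5/2 + 6 + 10/6) - 28*(-2) + (5/2 + 6 + 10/6)*(-2)) = -96*(4 - 28*(5/2 + 6 + 10*(⅙)) + 56 + (5/2 + 6 + 10*(⅙))*(-2)) = -96*(4 - 28*(5/2 + 6 + 5/3) + 56 + (5/2 + 6 + 5/3)*(-2)) = -96*(4 - 28*61/6 + 56 + (61/6)*(-2)) = -96*(4 - 854/3 + 56 - 61/3) = -96*(-245) = 23520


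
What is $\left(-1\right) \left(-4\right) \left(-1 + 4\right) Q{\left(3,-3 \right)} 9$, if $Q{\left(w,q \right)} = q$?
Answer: $-324$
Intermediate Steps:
$\left(-1\right) \left(-4\right) \left(-1 + 4\right) Q{\left(3,-3 \right)} 9 = \left(-1\right) \left(-4\right) \left(-1 + 4\right) \left(-3\right) 9 = 4 \cdot 3 \left(-3\right) 9 = 12 \left(-3\right) 9 = \left(-36\right) 9 = -324$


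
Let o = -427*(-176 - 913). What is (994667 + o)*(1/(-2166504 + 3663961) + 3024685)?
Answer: 6611335479237564820/1497457 ≈ 4.4150e+12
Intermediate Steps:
o = 465003 (o = -427*(-1089) = 465003)
(994667 + o)*(1/(-2166504 + 3663961) + 3024685) = (994667 + 465003)*(1/(-2166504 + 3663961) + 3024685) = 1459670*(1/1497457 + 3024685) = 1459670*(4529335726046/1497457) = 6611335479237564820/1497457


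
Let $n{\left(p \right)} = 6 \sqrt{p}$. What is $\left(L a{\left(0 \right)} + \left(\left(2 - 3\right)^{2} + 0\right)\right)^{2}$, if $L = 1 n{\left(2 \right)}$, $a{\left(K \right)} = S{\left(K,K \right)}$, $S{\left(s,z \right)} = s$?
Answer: $1$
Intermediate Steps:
$a{\left(K \right)} = K$
$L = 6 \sqrt{2}$ ($L = 1 \cdot 6 \sqrt{2} = 6 \sqrt{2} \approx 8.4853$)
$\left(L a{\left(0 \right)} + \left(\left(2 - 3\right)^{2} + 0\right)\right)^{2} = \left(6 \sqrt{2} \cdot 0 + \left(\left(2 - 3\right)^{2} + 0\right)\right)^{2} = \left(0 + \left(\left(-1\right)^{2} + 0\right)\right)^{2} = \left(0 + \left(1 + 0\right)\right)^{2} = \left(0 + 1\right)^{2} = 1^{2} = 1$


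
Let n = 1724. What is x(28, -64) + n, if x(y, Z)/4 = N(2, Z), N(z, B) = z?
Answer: 1732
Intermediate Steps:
x(y, Z) = 8 (x(y, Z) = 4*2 = 8)
x(28, -64) + n = 8 + 1724 = 1732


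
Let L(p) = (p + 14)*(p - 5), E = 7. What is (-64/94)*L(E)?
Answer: -1344/47 ≈ -28.596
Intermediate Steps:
L(p) = (-5 + p)*(14 + p) (L(p) = (14 + p)*(-5 + p) = (-5 + p)*(14 + p))
(-64/94)*L(E) = (-64/94)*(-70 + 7² + 9*7) = (-64*1/94)*(-70 + 49 + 63) = -32/47*42 = -1344/47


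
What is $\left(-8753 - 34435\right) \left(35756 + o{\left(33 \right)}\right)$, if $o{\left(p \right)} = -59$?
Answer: $-1541682036$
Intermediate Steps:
$\left(-8753 - 34435\right) \left(35756 + o{\left(33 \right)}\right) = \left(-8753 - 34435\right) \left(35756 - 59\right) = \left(-43188\right) 35697 = -1541682036$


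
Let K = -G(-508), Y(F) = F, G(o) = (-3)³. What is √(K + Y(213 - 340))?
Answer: 10*I ≈ 10.0*I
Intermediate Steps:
G(o) = -27
K = 27 (K = -1*(-27) = 27)
√(K + Y(213 - 340)) = √(27 + (213 - 340)) = √(27 - 127) = √(-100) = 10*I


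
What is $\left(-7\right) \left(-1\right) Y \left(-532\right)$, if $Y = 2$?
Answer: $-7448$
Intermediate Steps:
$\left(-7\right) \left(-1\right) Y \left(-532\right) = \left(-7\right) \left(-1\right) 2 \left(-532\right) = 7 \cdot 2 \left(-532\right) = 14 \left(-532\right) = -7448$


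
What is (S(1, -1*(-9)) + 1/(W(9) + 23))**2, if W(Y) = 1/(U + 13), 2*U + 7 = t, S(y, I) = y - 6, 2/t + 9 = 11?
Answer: 1311025/53361 ≈ 24.569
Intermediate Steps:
t = 1 (t = 2/(-9 + 11) = 2/2 = 2*(1/2) = 1)
S(y, I) = -6 + y
U = -3 (U = -7/2 + (1/2)*1 = -7/2 + 1/2 = -3)
W(Y) = 1/10 (W(Y) = 1/(-3 + 13) = 1/10)
(S(1, -1*(-9)) + 1/(W(9) + 23))**2 = ((-6 + 1) + 1/(1/10 + 23))**2 = (-5 + 1/(231/10))**2 = (-5 + 10/231)**2 = (-1145/231)**2 = 1311025/53361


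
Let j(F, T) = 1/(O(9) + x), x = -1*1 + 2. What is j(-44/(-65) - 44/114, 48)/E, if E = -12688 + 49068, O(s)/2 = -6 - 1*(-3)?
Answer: -1/181900 ≈ -5.4975e-6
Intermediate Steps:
x = 1 (x = -1 + 2 = 1)
O(s) = -6 (O(s) = 2*(-6 - 1*(-3)) = 2*(-6 + 3) = 2*(-3) = -6)
j(F, T) = -1/5 (j(F, T) = 1/(-6 + 1) = 1/(-5) = -1/5)
E = 36380
j(-44/(-65) - 44/114, 48)/E = -1/5/36380 = -1/5*1/36380 = -1/181900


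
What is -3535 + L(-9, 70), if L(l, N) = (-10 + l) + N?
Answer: -3484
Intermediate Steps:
L(l, N) = -10 + N + l
-3535 + L(-9, 70) = -3535 + (-10 + 70 - 9) = -3535 + 51 = -3484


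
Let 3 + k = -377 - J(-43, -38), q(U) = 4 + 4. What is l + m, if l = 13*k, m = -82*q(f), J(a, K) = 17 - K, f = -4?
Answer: -6311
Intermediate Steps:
q(U) = 8
k = -435 (k = -3 + (-377 - (17 - 1*(-38))) = -3 + (-377 - (17 + 38)) = -3 + (-377 - 1*55) = -3 + (-377 - 55) = -3 - 432 = -435)
m = -656 (m = -82*8 = -656)
l = -5655 (l = 13*(-435) = -5655)
l + m = -5655 - 656 = -6311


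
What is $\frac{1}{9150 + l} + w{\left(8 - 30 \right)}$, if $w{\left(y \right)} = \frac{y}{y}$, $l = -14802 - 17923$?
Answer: $\frac{23574}{23575} \approx 0.99996$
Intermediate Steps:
$l = -32725$ ($l = -14802 - 17923 = -32725$)
$w{\left(y \right)} = 1$
$\frac{1}{9150 + l} + w{\left(8 - 30 \right)} = \frac{1}{9150 - 32725} + 1 = \frac{1}{-23575} + 1 = - \frac{1}{23575} + 1 = \frac{23574}{23575}$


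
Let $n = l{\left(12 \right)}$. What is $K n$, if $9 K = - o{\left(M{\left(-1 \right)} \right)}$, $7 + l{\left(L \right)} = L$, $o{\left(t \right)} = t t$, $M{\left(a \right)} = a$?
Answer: $- \frac{5}{9} \approx -0.55556$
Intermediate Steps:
$o{\left(t \right)} = t^{2}$
$l{\left(L \right)} = -7 + L$
$n = 5$ ($n = -7 + 12 = 5$)
$K = - \frac{1}{9}$ ($K = \frac{\left(-1\right) \left(-1\right)^{2}}{9} = \frac{\left(-1\right) 1}{9} = \frac{1}{9} \left(-1\right) = - \frac{1}{9} \approx -0.11111$)
$K n = \left(- \frac{1}{9}\right) 5 = - \frac{5}{9}$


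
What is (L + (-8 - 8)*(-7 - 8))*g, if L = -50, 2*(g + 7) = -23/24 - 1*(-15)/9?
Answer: -30305/24 ≈ -1262.7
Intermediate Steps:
g = -319/48 (g = -7 + (-23/24 - 1*(-15)/9)/2 = -7 + (-23*1/24 + 15*(⅑))/2 = -7 + (-23/24 + 5/3)/2 = -7 + (½)*(17/24) = -7 + 17/48 = -319/48 ≈ -6.6458)
(L + (-8 - 8)*(-7 - 8))*g = (-50 + (-8 - 8)*(-7 - 8))*(-319/48) = (-50 - 16*(-15))*(-319/48) = (-50 + 240)*(-319/48) = 190*(-319/48) = -30305/24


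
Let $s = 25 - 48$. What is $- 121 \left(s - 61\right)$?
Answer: $10164$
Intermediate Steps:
$s = -23$
$- 121 \left(s - 61\right) = - 121 \left(-23 - 61\right) = \left(-121\right) \left(-84\right) = 10164$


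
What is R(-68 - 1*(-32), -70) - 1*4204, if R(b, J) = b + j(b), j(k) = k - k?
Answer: -4240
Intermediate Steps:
j(k) = 0
R(b, J) = b (R(b, J) = b + 0 = b)
R(-68 - 1*(-32), -70) - 1*4204 = (-68 - 1*(-32)) - 1*4204 = (-68 + 32) - 4204 = -36 - 4204 = -4240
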